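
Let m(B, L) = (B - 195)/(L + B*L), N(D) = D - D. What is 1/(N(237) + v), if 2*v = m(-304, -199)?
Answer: -120594/499 ≈ -241.67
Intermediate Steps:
N(D) = 0
m(B, L) = (-195 + B)/(L + B*L)
v = -499/120594 (v = ((-195 - 304)/((-199)*(1 - 304)))/2 = (-1/199*(-499)/(-303))/2 = (-1/199*(-1/303)*(-499))/2 = (½)*(-499/60297) = -499/120594 ≈ -0.0041379)
1/(N(237) + v) = 1/(0 - 499/120594) = 1/(-499/120594) = -120594/499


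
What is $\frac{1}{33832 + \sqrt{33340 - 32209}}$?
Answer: $\frac{33832}{1144603093} - \frac{\sqrt{1131}}{1144603093} \approx 2.9528 \cdot 10^{-5}$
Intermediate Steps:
$\frac{1}{33832 + \sqrt{33340 - 32209}} = \frac{1}{33832 + \sqrt{1131}}$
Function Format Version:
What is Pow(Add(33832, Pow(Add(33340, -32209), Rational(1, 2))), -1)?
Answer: Add(Rational(33832, 1144603093), Mul(Rational(-1, 1144603093), Pow(1131, Rational(1, 2)))) ≈ 2.9528e-5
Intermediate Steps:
Pow(Add(33832, Pow(Add(33340, -32209), Rational(1, 2))), -1) = Pow(Add(33832, Pow(1131, Rational(1, 2))), -1)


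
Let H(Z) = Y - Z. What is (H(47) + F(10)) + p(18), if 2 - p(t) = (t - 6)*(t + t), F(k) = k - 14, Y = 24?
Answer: -457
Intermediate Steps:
F(k) = -14 + k
H(Z) = 24 - Z
p(t) = 2 - 2*t*(-6 + t) (p(t) = 2 - (t - 6)*(t + t) = 2 - (-6 + t)*2*t = 2 - 2*t*(-6 + t))
(H(47) + F(10)) + p(18) = ((24 - 1*47) + (-14 + 10)) + (2 - 2*18² + 12*18) = ((24 - 47) - 4) + (2 - 2*324 + 216) = (-23 - 4) + (2 - 648 + 216) = -27 - 430 = -457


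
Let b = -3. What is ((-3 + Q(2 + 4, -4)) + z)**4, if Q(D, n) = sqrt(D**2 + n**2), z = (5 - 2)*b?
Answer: 68368 - 18816*sqrt(13) ≈ 525.95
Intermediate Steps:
z = -9 (z = (5 - 2)*(-3) = 3*(-3) = -9)
((-3 + Q(2 + 4, -4)) + z)**4 = ((-3 + sqrt((2 + 4)**2 + (-4)**2)) - 9)**4 = ((-3 + sqrt(6**2 + 16)) - 9)**4 = ((-3 + sqrt(36 + 16)) - 9)**4 = ((-3 + sqrt(52)) - 9)**4 = ((-3 + 2*sqrt(13)) - 9)**4 = (-12 + 2*sqrt(13))**4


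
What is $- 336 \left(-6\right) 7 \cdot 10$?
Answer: $141120$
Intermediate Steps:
$- 336 \left(-6\right) 7 \cdot 10 = - 336 \left(\left(-42\right) 10\right) = \left(-336\right) \left(-420\right) = 141120$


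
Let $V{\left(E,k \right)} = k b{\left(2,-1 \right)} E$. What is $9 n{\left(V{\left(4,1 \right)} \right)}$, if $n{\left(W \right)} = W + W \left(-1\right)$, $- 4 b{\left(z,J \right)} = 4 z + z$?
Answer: $0$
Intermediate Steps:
$b{\left(z,J \right)} = - \frac{5 z}{4}$ ($b{\left(z,J \right)} = - \frac{4 z + z}{4} = - \frac{5 z}{4}$)
$V{\left(E,k \right)} = - \frac{5 E k}{2}$ ($V{\left(E,k \right)} = k \left(\left(- \frac{5}{4}\right) 2\right) E = k \left(- \frac{5}{2}\right) E = - \frac{5 k}{2} E = - \frac{5 E k}{2}$)
$n{\left(W \right)} = 0$ ($n{\left(W \right)} = W - W = 0$)
$9 n{\left(V{\left(4,1 \right)} \right)} = 9 \cdot 0 = 0$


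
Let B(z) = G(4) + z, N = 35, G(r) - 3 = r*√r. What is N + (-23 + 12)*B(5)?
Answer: -141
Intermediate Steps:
G(r) = 3 + r^(3/2) (G(r) = 3 + r*√r = 3 + r^(3/2))
B(z) = 11 + z (B(z) = (3 + 4^(3/2)) + z = (3 + 8) + z = 11 + z)
N + (-23 + 12)*B(5) = 35 + (-23 + 12)*(11 + 5) = 35 - 11*16 = 35 - 176 = -141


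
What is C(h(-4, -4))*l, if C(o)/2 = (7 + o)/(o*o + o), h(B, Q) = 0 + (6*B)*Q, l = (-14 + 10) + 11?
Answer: 721/4656 ≈ 0.15485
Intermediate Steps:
l = 7 (l = -4 + 11 = 7)
h(B, Q) = 6*B*Q (h(B, Q) = 0 + 6*B*Q = 6*B*Q)
C(o) = 2*(7 + o)/(o + o²) (C(o) = 2*((7 + o)/(o*o + o)) = 2*((7 + o)/(o² + o)) = 2*((7 + o)/(o + o²)) = 2*(7 + o)/(o + o²))
C(h(-4, -4))*l = (2*(7 + 6*(-4)*(-4))/(((6*(-4)*(-4)))*(1 + 6*(-4)*(-4))))*7 = (2*(7 + 96)/(96*(1 + 96)))*7 = (2*(1/96)*103/97)*7 = (2*(1/96)*(1/97)*103)*7 = (103/4656)*7 = 721/4656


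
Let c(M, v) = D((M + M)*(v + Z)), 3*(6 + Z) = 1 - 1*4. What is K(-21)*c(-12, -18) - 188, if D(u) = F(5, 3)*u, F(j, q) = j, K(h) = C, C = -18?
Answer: -54188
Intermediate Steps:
K(h) = -18
Z = -7 (Z = -6 + (1 - 1*4)/3 = -6 + (1 - 4)/3 = -6 + (1/3)*(-3) = -6 - 1 = -7)
D(u) = 5*u
c(M, v) = 10*M*(-7 + v) (c(M, v) = 5*((M + M)*(v - 7)) = 5*((2*M)*(-7 + v)) = 5*(2*M*(-7 + v)) = 10*M*(-7 + v))
K(-21)*c(-12, -18) - 188 = -180*(-12)*(-7 - 18) - 188 = -180*(-12)*(-25) - 188 = -18*3000 - 188 = -54000 - 188 = -54188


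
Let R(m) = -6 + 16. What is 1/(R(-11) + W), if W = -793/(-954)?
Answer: 954/10333 ≈ 0.092326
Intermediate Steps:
R(m) = 10
W = 793/954 (W = -793*(-1/954) = 793/954 ≈ 0.83124)
1/(R(-11) + W) = 1/(10 + 793/954) = 1/(10333/954) = 954/10333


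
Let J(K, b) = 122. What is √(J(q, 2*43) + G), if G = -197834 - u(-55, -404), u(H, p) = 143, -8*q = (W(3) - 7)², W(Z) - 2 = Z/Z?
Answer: I*√197855 ≈ 444.81*I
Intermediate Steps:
W(Z) = 3 (W(Z) = 2 + Z/Z = 2 + 1 = 3)
q = -2 (q = -(3 - 7)²/8 = -⅛*(-4)² = -⅛*16 = -2)
G = -197977 (G = -197834 - 1*143 = -197834 - 143 = -197977)
√(J(q, 2*43) + G) = √(122 - 197977) = √(-197855) = I*√197855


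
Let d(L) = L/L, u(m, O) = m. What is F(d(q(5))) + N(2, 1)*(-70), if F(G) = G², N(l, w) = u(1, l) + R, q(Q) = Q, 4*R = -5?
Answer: 37/2 ≈ 18.500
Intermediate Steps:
R = -5/4 (R = (¼)*(-5) = -5/4 ≈ -1.2500)
d(L) = 1
N(l, w) = -¼ (N(l, w) = 1 - 5/4 = -¼)
F(d(q(5))) + N(2, 1)*(-70) = 1² - ¼*(-70) = 1 + 35/2 = 37/2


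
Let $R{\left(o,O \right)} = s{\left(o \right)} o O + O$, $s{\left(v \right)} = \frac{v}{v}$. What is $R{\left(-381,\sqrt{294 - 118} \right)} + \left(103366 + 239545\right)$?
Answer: $342911 - 1520 \sqrt{11} \approx 3.3787 \cdot 10^{5}$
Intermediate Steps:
$s{\left(v \right)} = 1$
$R{\left(o,O \right)} = O + O o$ ($R{\left(o,O \right)} = 1 o O + O = o O + O = O o + O = O + O o$)
$R{\left(-381,\sqrt{294 - 118} \right)} + \left(103366 + 239545\right) = \sqrt{294 - 118} \left(1 - 381\right) + \left(103366 + 239545\right) = \sqrt{176} \left(-380\right) + 342911 = 4 \sqrt{11} \left(-380\right) + 342911 = - 1520 \sqrt{11} + 342911 = 342911 - 1520 \sqrt{11}$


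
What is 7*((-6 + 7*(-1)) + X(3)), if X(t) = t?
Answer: -70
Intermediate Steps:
7*((-6 + 7*(-1)) + X(3)) = 7*((-6 + 7*(-1)) + 3) = 7*((-6 - 7) + 3) = 7*(-13 + 3) = 7*(-10) = -70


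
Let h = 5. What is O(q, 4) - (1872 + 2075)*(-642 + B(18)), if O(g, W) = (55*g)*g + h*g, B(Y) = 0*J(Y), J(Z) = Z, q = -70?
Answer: 2803124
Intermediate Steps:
B(Y) = 0 (B(Y) = 0*Y = 0)
O(g, W) = 5*g + 55*g**2 (O(g, W) = (55*g)*g + 5*g = 55*g**2 + 5*g = 5*g + 55*g**2)
O(q, 4) - (1872 + 2075)*(-642 + B(18)) = 5*(-70)*(1 + 11*(-70)) - (1872 + 2075)*(-642 + 0) = 5*(-70)*(1 - 770) - 3947*(-642) = 5*(-70)*(-769) - 1*(-2533974) = 269150 + 2533974 = 2803124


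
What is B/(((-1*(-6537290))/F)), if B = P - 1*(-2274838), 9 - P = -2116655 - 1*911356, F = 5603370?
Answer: 2971387543146/653729 ≈ 4.5453e+6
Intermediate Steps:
P = 3028020 (P = 9 - (-2116655 - 1*911356) = 9 - (-2116655 - 911356) = 9 - 1*(-3028011) = 9 + 3028011 = 3028020)
B = 5302858 (B = 3028020 - 1*(-2274838) = 3028020 + 2274838 = 5302858)
B/(((-1*(-6537290))/F)) = 5302858/((-1*(-6537290)/5603370)) = 5302858/((6537290*(1/5603370))) = 5302858/(653729/560337) = 5302858*(560337/653729) = 2971387543146/653729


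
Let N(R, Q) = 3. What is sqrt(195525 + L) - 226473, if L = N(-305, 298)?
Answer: -226473 + 2*sqrt(48882) ≈ -2.2603e+5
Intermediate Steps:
L = 3
sqrt(195525 + L) - 226473 = sqrt(195525 + 3) - 226473 = sqrt(195528) - 226473 = 2*sqrt(48882) - 226473 = -226473 + 2*sqrt(48882)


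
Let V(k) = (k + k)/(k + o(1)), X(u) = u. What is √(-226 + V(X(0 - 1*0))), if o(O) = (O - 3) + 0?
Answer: I*√226 ≈ 15.033*I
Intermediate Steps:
o(O) = -3 + O (o(O) = (-3 + O) + 0 = -3 + O)
V(k) = 2*k/(-2 + k) (V(k) = (k + k)/(k + (-3 + 1)) = (2*k)/(k - 2) = (2*k)/(-2 + k) = 2*k/(-2 + k))
√(-226 + V(X(0 - 1*0))) = √(-226 + 2*(0 - 1*0)/(-2 + (0 - 1*0))) = √(-226 + 2*(0 + 0)/(-2 + (0 + 0))) = √(-226 + 2*0/(-2 + 0)) = √(-226 + 2*0/(-2)) = √(-226 + 2*0*(-½)) = √(-226 + 0) = √(-226) = I*√226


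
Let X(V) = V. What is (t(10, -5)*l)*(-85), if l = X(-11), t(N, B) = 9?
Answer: 8415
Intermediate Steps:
l = -11
(t(10, -5)*l)*(-85) = (9*(-11))*(-85) = -99*(-85) = 8415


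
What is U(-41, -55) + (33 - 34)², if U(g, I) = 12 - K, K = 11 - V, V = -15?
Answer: -13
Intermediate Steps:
K = 26 (K = 11 - 1*(-15) = 11 + 15 = 26)
U(g, I) = -14 (U(g, I) = 12 - 1*26 = 12 - 26 = -14)
U(-41, -55) + (33 - 34)² = -14 + (33 - 34)² = -14 + (-1)² = -14 + 1 = -13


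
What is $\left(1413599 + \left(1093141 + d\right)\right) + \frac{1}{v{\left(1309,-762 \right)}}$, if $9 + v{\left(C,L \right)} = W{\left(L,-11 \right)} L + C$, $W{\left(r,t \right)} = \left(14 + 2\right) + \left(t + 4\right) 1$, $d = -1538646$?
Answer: $\frac{5380666451}{5558} \approx 9.6809 \cdot 10^{5}$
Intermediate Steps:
$W{\left(r,t \right)} = 20 + t$ ($W{\left(r,t \right)} = 16 + \left(4 + t\right) 1 = 16 + \left(4 + t\right) = 20 + t$)
$v{\left(C,L \right)} = -9 + C + 9 L$ ($v{\left(C,L \right)} = -9 + \left(\left(20 - 11\right) L + C\right) = -9 + \left(9 L + C\right) = -9 + \left(C + 9 L\right) = -9 + C + 9 L$)
$\left(1413599 + \left(1093141 + d\right)\right) + \frac{1}{v{\left(1309,-762 \right)}} = \left(1413599 + \left(1093141 - 1538646\right)\right) + \frac{1}{-9 + 1309 + 9 \left(-762\right)} = \left(1413599 - 445505\right) + \frac{1}{-9 + 1309 - 6858} = 968094 + \frac{1}{-5558} = 968094 - \frac{1}{5558} = \frac{5380666451}{5558}$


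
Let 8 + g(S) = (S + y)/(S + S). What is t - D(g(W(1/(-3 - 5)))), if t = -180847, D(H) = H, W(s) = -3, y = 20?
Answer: -1085017/6 ≈ -1.8084e+5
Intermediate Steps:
g(S) = -8 + (20 + S)/(2*S) (g(S) = -8 + (S + 20)/(S + S) = -8 + (20 + S)/((2*S)) = -8 + (20 + S)*(1/(2*S)) = -8 + (20 + S)/(2*S))
t - D(g(W(1/(-3 - 5)))) = -180847 - (-15/2 + 10/(-3)) = -180847 - (-15/2 + 10*(-⅓)) = -180847 - (-15/2 - 10/3) = -180847 - 1*(-65/6) = -180847 + 65/6 = -1085017/6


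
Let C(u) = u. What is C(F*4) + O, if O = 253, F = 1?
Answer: 257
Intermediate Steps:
C(F*4) + O = 1*4 + 253 = 4 + 253 = 257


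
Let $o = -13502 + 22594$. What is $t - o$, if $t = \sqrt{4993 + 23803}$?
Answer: $-9092 + 2 \sqrt{7199} \approx -8922.3$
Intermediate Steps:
$o = 9092$
$t = 2 \sqrt{7199}$ ($t = \sqrt{28796} = 2 \sqrt{7199} \approx 169.69$)
$t - o = 2 \sqrt{7199} - 9092 = -9092 + 2 \sqrt{7199}$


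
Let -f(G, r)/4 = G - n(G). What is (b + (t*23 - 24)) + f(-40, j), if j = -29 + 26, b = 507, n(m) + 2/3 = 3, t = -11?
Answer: 1198/3 ≈ 399.33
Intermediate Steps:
n(m) = 7/3 (n(m) = -⅔ + 3 = 7/3)
j = -3
f(G, r) = 28/3 - 4*G (f(G, r) = -4*(G - 1*7/3) = -4*(G - 7/3) = -4*(-7/3 + G) = 28/3 - 4*G)
(b + (t*23 - 24)) + f(-40, j) = (507 + (-11*23 - 24)) + (28/3 - 4*(-40)) = (507 + (-253 - 24)) + (28/3 + 160) = (507 - 277) + 508/3 = 230 + 508/3 = 1198/3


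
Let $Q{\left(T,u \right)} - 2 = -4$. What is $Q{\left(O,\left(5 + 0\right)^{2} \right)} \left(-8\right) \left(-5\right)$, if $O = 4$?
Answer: $-80$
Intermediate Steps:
$Q{\left(T,u \right)} = -2$ ($Q{\left(T,u \right)} = 2 - 4 = -2$)
$Q{\left(O,\left(5 + 0\right)^{2} \right)} \left(-8\right) \left(-5\right) = \left(-2\right) \left(-8\right) \left(-5\right) = 16 \left(-5\right) = -80$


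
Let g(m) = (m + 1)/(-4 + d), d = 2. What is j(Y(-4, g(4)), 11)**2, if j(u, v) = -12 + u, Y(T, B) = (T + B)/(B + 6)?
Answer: 9409/49 ≈ 192.02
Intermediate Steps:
g(m) = -1/2 - m/2 (g(m) = (m + 1)/(-4 + 2) = (1 + m)/(-2) = (1 + m)*(-1/2) = -1/2 - m/2)
Y(T, B) = (B + T)/(6 + B)
j(Y(-4, g(4)), 11)**2 = (-12 + ((-1/2 - 1/2*4) - 4)/(6 + (-1/2 - 1/2*4)))**2 = (-12 + ((-1/2 - 2) - 4)/(6 + (-1/2 - 2)))**2 = (-12 + (-5/2 - 4)/(6 - 5/2))**2 = (-12 - 13/2/(7/2))**2 = (-12 + (2/7)*(-13/2))**2 = (-12 - 13/7)**2 = (-97/7)**2 = 9409/49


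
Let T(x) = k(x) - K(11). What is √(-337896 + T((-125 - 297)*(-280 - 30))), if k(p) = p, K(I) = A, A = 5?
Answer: 3*I*√23009 ≈ 455.06*I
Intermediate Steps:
K(I) = 5
T(x) = -5 + x (T(x) = x - 1*5 = x - 5 = -5 + x)
√(-337896 + T((-125 - 297)*(-280 - 30))) = √(-337896 + (-5 + (-125 - 297)*(-280 - 30))) = √(-337896 + (-5 - 422*(-310))) = √(-337896 + (-5 + 130820)) = √(-337896 + 130815) = √(-207081) = 3*I*√23009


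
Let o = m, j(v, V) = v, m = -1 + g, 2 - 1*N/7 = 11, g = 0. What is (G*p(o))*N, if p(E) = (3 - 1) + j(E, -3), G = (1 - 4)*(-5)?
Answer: -945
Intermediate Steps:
N = -63 (N = 14 - 7*11 = 14 - 77 = -63)
m = -1 (m = -1 + 0 = -1)
G = 15 (G = -3*(-5) = 15)
o = -1
p(E) = 2 + E (p(E) = (3 - 1) + E = 2 + E)
(G*p(o))*N = (15*(2 - 1))*(-63) = (15*1)*(-63) = 15*(-63) = -945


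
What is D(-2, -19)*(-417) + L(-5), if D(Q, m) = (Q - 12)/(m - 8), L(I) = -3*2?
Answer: -2000/9 ≈ -222.22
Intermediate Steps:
L(I) = -6
D(Q, m) = (-12 + Q)/(-8 + m)
D(-2, -19)*(-417) + L(-5) = ((-12 - 2)/(-8 - 19))*(-417) - 6 = (-14/(-27))*(-417) - 6 = -1/27*(-14)*(-417) - 6 = (14/27)*(-417) - 6 = -1946/9 - 6 = -2000/9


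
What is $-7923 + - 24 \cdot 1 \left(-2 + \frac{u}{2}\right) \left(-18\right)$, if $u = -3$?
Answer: $-9435$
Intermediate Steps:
$-7923 + - 24 \cdot 1 \left(-2 + \frac{u}{2}\right) \left(-18\right) = -7923 + - 24 \cdot 1 \left(-2 - \frac{3}{2}\right) \left(-18\right) = -7923 + - 24 \cdot 1 \left(- \frac{7}{2}\right) \left(-18\right) = -7923 + \left(-24\right) \left(- \frac{7}{2}\right) \left(-18\right) = -7923 + 84 \left(-18\right) = -7923 - 1512 = -9435$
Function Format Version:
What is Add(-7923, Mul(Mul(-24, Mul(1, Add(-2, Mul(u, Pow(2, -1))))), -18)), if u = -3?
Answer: -9435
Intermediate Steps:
Add(-7923, Mul(Mul(-24, Mul(1, Add(-2, Mul(u, Pow(2, -1))))), -18)) = Add(-7923, Mul(Mul(-24, Mul(1, Add(-2, Mul(-3, Pow(2, -1))))), -18)) = Add(-7923, Mul(Mul(-24, Mul(1, Add(-2, Mul(-3, Rational(1, 2))))), -18)) = Add(-7923, Mul(Mul(-24, Mul(1, Add(-2, Rational(-3, 2)))), -18)) = Add(-7923, Mul(Mul(-24, Mul(1, Rational(-7, 2))), -18)) = Add(-7923, Mul(Mul(-24, Rational(-7, 2)), -18)) = Add(-7923, Mul(84, -18)) = Add(-7923, -1512) = -9435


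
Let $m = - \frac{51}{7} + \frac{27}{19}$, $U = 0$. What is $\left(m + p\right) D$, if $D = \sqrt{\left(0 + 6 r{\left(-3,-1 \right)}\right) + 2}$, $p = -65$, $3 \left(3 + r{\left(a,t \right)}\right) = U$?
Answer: $- \frac{37700 i}{133} \approx - 283.46 i$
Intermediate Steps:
$r{\left(a,t \right)} = -3$ ($r{\left(a,t \right)} = -3 + \frac{1}{3} \cdot 0 = -3 + 0 = -3$)
$m = - \frac{780}{133}$ ($m = \left(-51\right) \frac{1}{7} + 27 \cdot \frac{1}{19} = - \frac{51}{7} + \frac{27}{19} = - \frac{780}{133} \approx -5.8647$)
$D = 4 i$ ($D = \sqrt{\left(0 + 6 \left(-3\right)\right) + 2} = \sqrt{\left(0 - 18\right) + 2} = \sqrt{-18 + 2} = \sqrt{-16} = 4 i \approx 4.0 i$)
$\left(m + p\right) D = \left(- \frac{780}{133} - 65\right) 4 i = - \frac{9425 \cdot 4 i}{133} = - \frac{37700 i}{133}$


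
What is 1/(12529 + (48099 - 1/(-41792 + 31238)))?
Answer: 10554/639867913 ≈ 1.6494e-5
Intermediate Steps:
1/(12529 + (48099 - 1/(-41792 + 31238))) = 1/(12529 + (48099 - 1/(-10554))) = 1/(12529 + (48099 - 1*(-1/10554))) = 1/(12529 + (48099 + 1/10554)) = 1/(12529 + 507636847/10554) = 1/(639867913/10554) = 10554/639867913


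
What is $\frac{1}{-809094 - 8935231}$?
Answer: $- \frac{1}{9744325} \approx -1.0262 \cdot 10^{-7}$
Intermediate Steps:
$\frac{1}{-809094 - 8935231} = \frac{1}{-9744325} = - \frac{1}{9744325}$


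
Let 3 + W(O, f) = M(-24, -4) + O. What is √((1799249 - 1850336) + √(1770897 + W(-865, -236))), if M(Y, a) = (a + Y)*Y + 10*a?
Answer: √(-51087 + √1770661) ≈ 223.06*I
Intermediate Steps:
M(Y, a) = 10*a + Y*(Y + a) (M(Y, a) = (Y + a)*Y + 10*a = Y*(Y + a) + 10*a = 10*a + Y*(Y + a))
W(O, f) = 629 + O (W(O, f) = -3 + (((-24)² + 10*(-4) - 24*(-4)) + O) = -3 + ((576 - 40 + 96) + O) = -3 + (632 + O) = 629 + O)
√((1799249 - 1850336) + √(1770897 + W(-865, -236))) = √((1799249 - 1850336) + √(1770897 + (629 - 865))) = √(-51087 + √(1770897 - 236)) = √(-51087 + √1770661)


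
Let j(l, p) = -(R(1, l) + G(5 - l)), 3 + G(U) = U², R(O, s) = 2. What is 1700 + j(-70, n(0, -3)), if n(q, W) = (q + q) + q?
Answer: -3924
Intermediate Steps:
n(q, W) = 3*q (n(q, W) = 2*q + q = 3*q)
G(U) = -3 + U²
j(l, p) = 1 - (5 - l)² (j(l, p) = -(2 + (-3 + (5 - l)²)) = -(-1 + (5 - l)²) = 1 - (5 - l)²)
1700 + j(-70, n(0, -3)) = 1700 + (1 - (-5 - 70)²) = 1700 + (1 - 1*(-75)²) = 1700 + (1 - 1*5625) = 1700 + (1 - 5625) = 1700 - 5624 = -3924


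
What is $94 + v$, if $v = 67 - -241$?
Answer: $402$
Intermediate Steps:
$v = 308$ ($v = 67 + 241 = 308$)
$94 + v = 94 + 308 = 402$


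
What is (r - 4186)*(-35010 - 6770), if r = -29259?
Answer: 1397332100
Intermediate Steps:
(r - 4186)*(-35010 - 6770) = (-29259 - 4186)*(-35010 - 6770) = -33445*(-41780) = 1397332100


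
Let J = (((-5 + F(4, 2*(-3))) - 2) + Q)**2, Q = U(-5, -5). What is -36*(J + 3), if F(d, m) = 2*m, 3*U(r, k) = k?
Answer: -15484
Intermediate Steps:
U(r, k) = k/3
Q = -5/3 (Q = (1/3)*(-5) = -5/3 ≈ -1.6667)
J = 3844/9 (J = (((-5 + 2*(2*(-3))) - 2) - 5/3)**2 = (((-5 + 2*(-6)) - 2) - 5/3)**2 = (((-5 - 12) - 2) - 5/3)**2 = ((-17 - 2) - 5/3)**2 = (-19 - 5/3)**2 = (-62/3)**2 = 3844/9 ≈ 427.11)
-36*(J + 3) = -36*(3844/9 + 3) = -36*3871/9 = -15484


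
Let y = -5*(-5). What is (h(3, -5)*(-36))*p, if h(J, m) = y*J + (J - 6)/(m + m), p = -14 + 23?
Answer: -121986/5 ≈ -24397.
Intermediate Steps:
y = 25
p = 9
h(J, m) = 25*J + (-6 + J)/(2*m) (h(J, m) = 25*J + (J - 6)/(m + m) = 25*J + (-6 + J)/((2*m)) = 25*J + (-6 + J)*(1/(2*m)) = 25*J + (-6 + J)/(2*m))
(h(3, -5)*(-36))*p = (((1/2)*(-6 + 3 + 50*3*(-5))/(-5))*(-36))*9 = (((1/2)*(-1/5)*(-6 + 3 - 750))*(-36))*9 = (((1/2)*(-1/5)*(-753))*(-36))*9 = ((753/10)*(-36))*9 = -13554/5*9 = -121986/5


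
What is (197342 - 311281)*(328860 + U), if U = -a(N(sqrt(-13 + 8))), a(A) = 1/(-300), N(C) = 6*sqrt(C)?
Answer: -11240993975939/300 ≈ -3.7470e+10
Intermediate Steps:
a(A) = -1/300
U = 1/300 (U = -1*(-1/300) = 1/300 ≈ 0.0033333)
(197342 - 311281)*(328860 + U) = (197342 - 311281)*(328860 + 1/300) = -113939*98658001/300 = -11240993975939/300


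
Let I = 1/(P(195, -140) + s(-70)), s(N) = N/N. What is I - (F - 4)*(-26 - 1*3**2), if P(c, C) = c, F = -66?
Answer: -480199/196 ≈ -2450.0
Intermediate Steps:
s(N) = 1
I = 1/196 (I = 1/(195 + 1) = 1/196 ≈ 0.0051020)
I - (F - 4)*(-26 - 1*3**2) = 1/196 - (-66 - 4)*(-26 - 1*3**2) = 1/196 - (-70)*(-26 - 1*9) = 1/196 - (-70)*(-26 - 9) = 1/196 - (-70)*(-35) = 1/196 - 1*2450 = 1/196 - 2450 = -480199/196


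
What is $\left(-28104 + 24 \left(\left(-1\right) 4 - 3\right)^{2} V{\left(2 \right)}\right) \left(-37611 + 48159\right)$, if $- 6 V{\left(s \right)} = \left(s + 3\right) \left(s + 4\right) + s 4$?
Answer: $-375002496$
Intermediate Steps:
$V{\left(s \right)} = - \frac{2 s}{3} - \frac{\left(3 + s\right) \left(4 + s\right)}{6}$ ($V{\left(s \right)} = - \frac{\left(s + 3\right) \left(s + 4\right) + s 4}{6} = - \frac{\left(3 + s\right) \left(4 + s\right) + 4 s}{6} = - \frac{4 s + \left(3 + s\right) \left(4 + s\right)}{6} = - \frac{2 s}{3} - \frac{\left(3 + s\right) \left(4 + s\right)}{6}$)
$\left(-28104 + 24 \left(\left(-1\right) 4 - 3\right)^{2} V{\left(2 \right)}\right) \left(-37611 + 48159\right) = \left(-28104 + 24 \left(\left(-1\right) 4 - 3\right)^{2} \left(-2 - \frac{11}{3} - \frac{2^{2}}{6}\right)\right) \left(-37611 + 48159\right) = \left(-28104 + 24 \left(-4 - 3\right)^{2} \left(-2 - \frac{11}{3} - \frac{2}{3}\right)\right) 10548 = \left(-28104 + 24 \left(-7\right)^{2} \left(-2 - \frac{11}{3} - \frac{2}{3}\right)\right) 10548 = \left(-28104 + 24 \cdot 49 \left(- \frac{19}{3}\right)\right) 10548 = \left(-28104 + 1176 \left(- \frac{19}{3}\right)\right) 10548 = \left(-28104 - 7448\right) 10548 = \left(-35552\right) 10548 = -375002496$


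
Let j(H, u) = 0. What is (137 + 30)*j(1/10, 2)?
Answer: 0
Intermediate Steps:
(137 + 30)*j(1/10, 2) = (137 + 30)*0 = 167*0 = 0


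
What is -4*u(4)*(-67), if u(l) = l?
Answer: 1072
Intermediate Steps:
-4*u(4)*(-67) = -4*4*(-67) = -16*(-67) = 1072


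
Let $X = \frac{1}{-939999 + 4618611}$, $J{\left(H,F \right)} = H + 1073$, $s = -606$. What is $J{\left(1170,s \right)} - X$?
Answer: $\frac{8251126715}{3678612} \approx 2243.0$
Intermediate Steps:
$J{\left(H,F \right)} = 1073 + H$
$X = \frac{1}{3678612} \approx 2.7184 \cdot 10^{-7}$
$J{\left(1170,s \right)} - X = \left(1073 + 1170\right) - \frac{1}{3678612} = 2243 - \frac{1}{3678612} = \frac{8251126715}{3678612}$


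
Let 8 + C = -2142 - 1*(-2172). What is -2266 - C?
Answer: -2288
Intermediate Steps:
C = 22 (C = -8 + (-2142 - 1*(-2172)) = -8 + (-2142 + 2172) = -8 + 30 = 22)
-2266 - C = -2266 - 1*22 = -2266 - 22 = -2288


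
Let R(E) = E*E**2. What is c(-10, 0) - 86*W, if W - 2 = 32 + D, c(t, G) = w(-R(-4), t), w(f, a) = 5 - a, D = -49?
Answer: 1305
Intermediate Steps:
R(E) = E**3
c(t, G) = 5 - t
W = -15 (W = 2 + (32 - 49) = 2 - 17 = -15)
c(-10, 0) - 86*W = (5 - 1*(-10)) - 86*(-15) = (5 + 10) + 1290 = 15 + 1290 = 1305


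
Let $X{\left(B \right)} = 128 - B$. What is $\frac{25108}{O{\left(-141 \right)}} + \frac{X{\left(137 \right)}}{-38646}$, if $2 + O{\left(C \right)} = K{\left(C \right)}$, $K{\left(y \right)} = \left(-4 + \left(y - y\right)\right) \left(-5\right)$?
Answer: $\frac{53906885}{38646} \approx 1394.9$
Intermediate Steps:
$K{\left(y \right)} = 20$ ($K{\left(y \right)} = \left(-4 + 0\right) \left(-5\right) = \left(-4\right) \left(-5\right) = 20$)
$O{\left(C \right)} = 18$ ($O{\left(C \right)} = -2 + 20 = 18$)
$\frac{25108}{O{\left(-141 \right)}} + \frac{X{\left(137 \right)}}{-38646} = \frac{25108}{18} + \frac{128 - 137}{-38646} = 25108 \cdot \frac{1}{18} + \left(128 - 137\right) \left(- \frac{1}{38646}\right) = \frac{12554}{9} - - \frac{1}{4294} = \frac{12554}{9} + \frac{1}{4294} = \frac{53906885}{38646}$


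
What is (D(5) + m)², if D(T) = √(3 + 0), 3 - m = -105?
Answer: (108 + √3)² ≈ 12041.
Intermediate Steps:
m = 108 (m = 3 - 1*(-105) = 3 + 105 = 108)
D(T) = √3
(D(5) + m)² = (√3 + 108)² = (108 + √3)²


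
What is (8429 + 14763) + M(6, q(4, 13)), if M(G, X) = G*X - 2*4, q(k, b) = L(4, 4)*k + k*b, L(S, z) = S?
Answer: 23592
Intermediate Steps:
q(k, b) = 4*k + b*k (q(k, b) = 4*k + k*b = 4*k + b*k)
M(G, X) = -8 + G*X (M(G, X) = G*X - 8 = -8 + G*X)
(8429 + 14763) + M(6, q(4, 13)) = (8429 + 14763) + (-8 + 6*(4*(4 + 13))) = 23192 + (-8 + 6*(4*17)) = 23192 + (-8 + 6*68) = 23192 + (-8 + 408) = 23192 + 400 = 23592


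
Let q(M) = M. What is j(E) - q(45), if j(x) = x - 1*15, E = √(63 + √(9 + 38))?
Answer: -60 + √(63 + √47) ≈ -51.642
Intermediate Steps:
E = √(63 + √47) ≈ 8.3580
j(x) = -15 + x (j(x) = x - 15 = -15 + x)
j(E) - q(45) = (-15 + √(63 + √47)) - 1*45 = (-15 + √(63 + √47)) - 45 = -60 + √(63 + √47)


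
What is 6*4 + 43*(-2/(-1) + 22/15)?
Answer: 2596/15 ≈ 173.07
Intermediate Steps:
6*4 + 43*(-2/(-1) + 22/15) = 24 + 43*(-2*(-1) + 22*(1/15)) = 24 + 43*(2 + 22/15) = 24 + 43*(52/15) = 24 + 2236/15 = 2596/15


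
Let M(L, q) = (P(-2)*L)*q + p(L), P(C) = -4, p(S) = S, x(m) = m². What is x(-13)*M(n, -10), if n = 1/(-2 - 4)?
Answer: -6929/6 ≈ -1154.8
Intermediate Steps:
n = -⅙ (n = 1/(-6) = -⅙ ≈ -0.16667)
M(L, q) = L - 4*L*q (M(L, q) = (-4*L)*q + L = -4*L*q + L = L - 4*L*q)
x(-13)*M(n, -10) = (-13)²*(-(1 - 4*(-10))/6) = 169*(-(1 + 40)/6) = 169*(-⅙*41) = 169*(-41/6) = -6929/6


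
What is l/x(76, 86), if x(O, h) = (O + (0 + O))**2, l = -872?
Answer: -109/2888 ≈ -0.037742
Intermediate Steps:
x(O, h) = 4*O**2 (x(O, h) = (O + O)**2 = (2*O)**2 = 4*O**2)
l/x(76, 86) = -872/(4*76**2) = -872/(4*5776) = -872/23104 = -872*1/23104 = -109/2888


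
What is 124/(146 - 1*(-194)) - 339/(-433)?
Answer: 42238/36805 ≈ 1.1476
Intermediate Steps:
124/(146 - 1*(-194)) - 339/(-433) = 124/(146 + 194) - 339*(-1/433) = 124/340 + 339/433 = 124*(1/340) + 339/433 = 31/85 + 339/433 = 42238/36805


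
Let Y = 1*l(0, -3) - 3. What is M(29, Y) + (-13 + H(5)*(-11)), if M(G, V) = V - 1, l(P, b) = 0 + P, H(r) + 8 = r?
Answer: 16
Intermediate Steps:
H(r) = -8 + r
l(P, b) = P
Y = -3 (Y = 1*0 - 3 = 0 - 3 = -3)
M(G, V) = -1 + V
M(29, Y) + (-13 + H(5)*(-11)) = (-1 - 3) + (-13 + (-8 + 5)*(-11)) = -4 + (-13 - 3*(-11)) = -4 + (-13 + 33) = -4 + 20 = 16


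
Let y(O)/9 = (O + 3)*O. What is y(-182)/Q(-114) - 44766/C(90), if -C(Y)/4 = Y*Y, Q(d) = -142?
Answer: -87901741/42600 ≈ -2063.4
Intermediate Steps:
C(Y) = -4*Y² (C(Y) = -4*Y*Y = -4*Y²)
y(O) = 9*O*(3 + O) (y(O) = 9*((O + 3)*O) = 9*((3 + O)*O) = 9*(O*(3 + O)) = 9*O*(3 + O))
y(-182)/Q(-114) - 44766/C(90) = (9*(-182)*(3 - 182))/(-142) - 44766/((-4*90²)) = (9*(-182)*(-179))*(-1/142) - 44766/((-4*8100)) = 293202*(-1/142) - 44766/(-32400) = -146601/71 - 44766*(-1/32400) = -146601/71 + 829/600 = -87901741/42600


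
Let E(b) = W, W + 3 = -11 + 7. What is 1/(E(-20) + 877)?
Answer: 1/870 ≈ 0.0011494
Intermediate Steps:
W = -7 (W = -3 + (-11 + 7) = -3 - 4 = -7)
E(b) = -7
1/(E(-20) + 877) = 1/(-7 + 877) = 1/870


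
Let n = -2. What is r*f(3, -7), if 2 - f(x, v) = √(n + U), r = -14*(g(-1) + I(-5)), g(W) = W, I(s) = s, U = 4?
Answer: 168 - 84*√2 ≈ 49.206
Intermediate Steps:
r = 84 (r = -14*(-1 - 5) = -14*(-6) = 84)
f(x, v) = 2 - √2 (f(x, v) = 2 - √(-2 + 4) = 2 - √2)
r*f(3, -7) = 84*(2 - √2) = 168 - 84*√2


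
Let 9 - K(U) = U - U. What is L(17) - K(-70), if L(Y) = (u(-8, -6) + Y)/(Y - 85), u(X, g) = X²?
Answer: -693/68 ≈ -10.191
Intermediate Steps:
K(U) = 9 (K(U) = 9 - (U - U) = 9 - 1*0 = 9 + 0 = 9)
L(Y) = (64 + Y)/(-85 + Y) (L(Y) = ((-8)² + Y)/(Y - 85) = (64 + Y)/(-85 + Y))
L(17) - K(-70) = (64 + 17)/(-85 + 17) - 1*9 = 81/(-68) - 9 = -1/68*81 - 9 = -81/68 - 9 = -693/68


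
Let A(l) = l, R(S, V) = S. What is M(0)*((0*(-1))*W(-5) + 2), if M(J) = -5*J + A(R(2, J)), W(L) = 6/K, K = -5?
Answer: 4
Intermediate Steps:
W(L) = -6/5 (W(L) = 6/(-5) = 6*(-⅕) = -6/5)
M(J) = 2 - 5*J (M(J) = -5*J + 2 = 2 - 5*J)
M(0)*((0*(-1))*W(-5) + 2) = (2 - 5*0)*((0*(-1))*(-6/5) + 2) = (2 + 0)*(0*(-6/5) + 2) = 2*(0 + 2) = 2*2 = 4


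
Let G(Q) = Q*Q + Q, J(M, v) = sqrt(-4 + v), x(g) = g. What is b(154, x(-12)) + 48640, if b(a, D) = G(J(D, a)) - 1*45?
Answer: 48745 + 5*sqrt(6) ≈ 48757.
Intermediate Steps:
G(Q) = Q + Q**2 (G(Q) = Q**2 + Q = Q + Q**2)
b(a, D) = -45 + sqrt(-4 + a)*(1 + sqrt(-4 + a)) (b(a, D) = sqrt(-4 + a)*(1 + sqrt(-4 + a)) - 1*45 = sqrt(-4 + a)*(1 + sqrt(-4 + a)) - 45 = -45 + sqrt(-4 + a)*(1 + sqrt(-4 + a)))
b(154, x(-12)) + 48640 = (-49 + 154 + sqrt(-4 + 154)) + 48640 = (-49 + 154 + sqrt(150)) + 48640 = (-49 + 154 + 5*sqrt(6)) + 48640 = (105 + 5*sqrt(6)) + 48640 = 48745 + 5*sqrt(6)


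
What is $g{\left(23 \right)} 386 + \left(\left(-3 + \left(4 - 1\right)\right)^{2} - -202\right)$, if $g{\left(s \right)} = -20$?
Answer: $-7518$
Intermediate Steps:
$g{\left(23 \right)} 386 + \left(\left(-3 + \left(4 - 1\right)\right)^{2} - -202\right) = \left(-20\right) 386 + \left(\left(-3 + \left(4 - 1\right)\right)^{2} - -202\right) = -7720 + \left(\left(-3 + 3\right)^{2} + 202\right) = -7720 + \left(0^{2} + 202\right) = -7720 + \left(0 + 202\right) = -7720 + 202 = -7518$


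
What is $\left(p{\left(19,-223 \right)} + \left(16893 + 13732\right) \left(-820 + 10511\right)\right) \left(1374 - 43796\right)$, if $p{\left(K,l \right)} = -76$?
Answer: $-12590289587178$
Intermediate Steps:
$\left(p{\left(19,-223 \right)} + \left(16893 + 13732\right) \left(-820 + 10511\right)\right) \left(1374 - 43796\right) = \left(-76 + \left(16893 + 13732\right) \left(-820 + 10511\right)\right) \left(1374 - 43796\right) = \left(-76 + 30625 \cdot 9691\right) \left(-42422\right) = \left(-76 + 296786875\right) \left(-42422\right) = 296786799 \left(-42422\right) = -12590289587178$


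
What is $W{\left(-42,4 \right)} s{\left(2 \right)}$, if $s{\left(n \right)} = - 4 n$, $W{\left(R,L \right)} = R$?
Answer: $336$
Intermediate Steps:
$W{\left(-42,4 \right)} s{\left(2 \right)} = - 42 \left(\left(-4\right) 2\right) = \left(-42\right) \left(-8\right) = 336$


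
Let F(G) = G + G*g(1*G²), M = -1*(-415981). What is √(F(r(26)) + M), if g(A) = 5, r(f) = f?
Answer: √416137 ≈ 645.09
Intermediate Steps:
M = 415981
F(G) = 6*G (F(G) = G + G*5 = G + 5*G = 6*G)
√(F(r(26)) + M) = √(6*26 + 415981) = √(156 + 415981) = √416137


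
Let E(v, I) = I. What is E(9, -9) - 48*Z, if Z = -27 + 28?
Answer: -57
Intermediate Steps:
Z = 1
E(9, -9) - 48*Z = -9 - 48*1 = -9 - 48 = -57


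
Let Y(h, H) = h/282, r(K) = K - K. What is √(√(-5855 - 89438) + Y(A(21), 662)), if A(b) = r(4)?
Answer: (-95293)^(¼) ≈ 12.424 + 12.424*I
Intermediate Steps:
r(K) = 0
A(b) = 0
Y(h, H) = h/282 (Y(h, H) = h*(1/282) = h/282)
√(√(-5855 - 89438) + Y(A(21), 662)) = √(√(-5855 - 89438) + (1/282)*0) = √(√(-95293) + 0) = √(I*√95293 + 0) = √(I*√95293) = 95293^(¼)*√I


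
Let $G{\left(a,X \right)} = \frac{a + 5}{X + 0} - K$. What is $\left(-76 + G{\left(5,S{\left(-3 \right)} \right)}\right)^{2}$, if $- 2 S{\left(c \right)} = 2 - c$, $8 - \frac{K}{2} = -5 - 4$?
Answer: $12996$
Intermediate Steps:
$K = 34$ ($K = 16 - 2 \left(-5 - 4\right) = 16 - -18 = 16 + 18 = 34$)
$S{\left(c \right)} = -1 + \frac{c}{2}$ ($S{\left(c \right)} = - \frac{2 - c}{2} = -1 + \frac{c}{2}$)
$G{\left(a,X \right)} = -34 + \frac{5 + a}{X}$ ($G{\left(a,X \right)} = \frac{a + 5}{X + 0} - 34 = \frac{5 + a}{X} - 34 = -34 + \frac{5 + a}{X}$)
$\left(-76 + G{\left(5,S{\left(-3 \right)} \right)}\right)^{2} = \left(-76 + \frac{5 + 5 - 34 \left(-1 + \frac{1}{2} \left(-3\right)\right)}{-1 + \frac{1}{2} \left(-3\right)}\right)^{2} = \left(-76 + \frac{5 + 5 - 34 \left(-1 - \frac{3}{2}\right)}{-1 - \frac{3}{2}}\right)^{2} = \left(-76 + \frac{5 + 5 - -85}{- \frac{5}{2}}\right)^{2} = \left(-76 - \frac{2 \left(5 + 5 + 85\right)}{5}\right)^{2} = \left(-76 - 38\right)^{2} = \left(-114\right)^{2} = 12996$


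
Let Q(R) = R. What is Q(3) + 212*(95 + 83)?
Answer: 37739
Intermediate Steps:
Q(3) + 212*(95 + 83) = 3 + 212*(95 + 83) = 3 + 212*178 = 3 + 37736 = 37739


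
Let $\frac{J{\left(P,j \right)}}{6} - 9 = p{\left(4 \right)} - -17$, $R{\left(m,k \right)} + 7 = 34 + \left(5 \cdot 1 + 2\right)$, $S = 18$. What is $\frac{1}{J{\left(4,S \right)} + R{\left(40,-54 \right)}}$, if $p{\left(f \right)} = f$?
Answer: $\frac{1}{214} \approx 0.0046729$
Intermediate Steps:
$R{\left(m,k \right)} = 34$ ($R{\left(m,k \right)} = -7 + \left(34 + \left(5 \cdot 1 + 2\right)\right) = -7 + \left(34 + \left(5 + 2\right)\right) = -7 + \left(34 + 7\right) = -7 + 41 = 34$)
$J{\left(P,j \right)} = 180$ ($J{\left(P,j \right)} = 54 + 6 \left(4 - -17\right) = 54 + 6 \left(4 + 17\right) = 54 + 6 \cdot 21 = 54 + 126 = 180$)
$\frac{1}{J{\left(4,S \right)} + R{\left(40,-54 \right)}} = \frac{1}{180 + 34} = \frac{1}{214}$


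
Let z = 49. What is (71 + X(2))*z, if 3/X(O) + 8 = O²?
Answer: 13769/4 ≈ 3442.3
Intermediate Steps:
X(O) = 3/(-8 + O²)
(71 + X(2))*z = (71 + 3/(-8 + 2²))*49 = (71 + 3/(-8 + 4))*49 = (71 + 3/(-4))*49 = (71 + 3*(-¼))*49 = (71 - ¾)*49 = (281/4)*49 = 13769/4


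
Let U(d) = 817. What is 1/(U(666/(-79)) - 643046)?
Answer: -1/642229 ≈ -1.5571e-6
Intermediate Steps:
1/(U(666/(-79)) - 643046) = 1/(817 - 643046) = 1/(-642229) = -1/642229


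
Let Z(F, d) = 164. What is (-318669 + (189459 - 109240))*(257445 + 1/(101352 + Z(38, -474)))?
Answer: -3115919934888725/50758 ≈ -6.1388e+10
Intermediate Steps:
(-318669 + (189459 - 109240))*(257445 + 1/(101352 + Z(38, -474))) = (-318669 + (189459 - 109240))*(257445 + 1/(101352 + 164)) = (-318669 + 80219)*(257445 + 1/101516) = -238450*(257445 + 1/101516) = -238450*26134786621/101516 = -3115919934888725/50758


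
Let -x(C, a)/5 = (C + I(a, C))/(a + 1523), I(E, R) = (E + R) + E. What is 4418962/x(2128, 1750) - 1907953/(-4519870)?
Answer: -1634299821374032/4382013965 ≈ -3.7296e+5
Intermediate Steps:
I(E, R) = R + 2*E
x(C, a) = -5*(2*C + 2*a)/(1523 + a) (x(C, a) = -5*(C + (C + 2*a))/(a + 1523) = -5*(2*C + 2*a)/(1523 + a))
4418962/x(2128, 1750) - 1907953/(-4519870) = 4418962/((10*(-1*2128 - 1*1750)/(1523 + 1750))) - 1907953/(-4519870) = 4418962/((10*(-2128 - 1750)/3273)) - 1907953*(-1/4519870) = 4418962/((10*(1/3273)*(-3878))) + 1907953/4519870 = 4418962/(-38780/3273) + 1907953/4519870 = 4418962*(-3273/38780) + 1907953/4519870 = -7231631313/19390 + 1907953/4519870 = -1634299821374032/4382013965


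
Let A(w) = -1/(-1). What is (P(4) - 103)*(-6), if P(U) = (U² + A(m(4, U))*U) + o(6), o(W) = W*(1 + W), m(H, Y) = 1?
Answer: 246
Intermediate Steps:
A(w) = 1 (A(w) = -1*(-1) = 1)
P(U) = 42 + U + U² (P(U) = (U² + 1*U) + 6*(1 + 6) = (U² + U) + 6*7 = (U + U²) + 42 = 42 + U + U²)
(P(4) - 103)*(-6) = ((42 + 4 + 4²) - 103)*(-6) = ((42 + 4 + 16) - 103)*(-6) = (62 - 103)*(-6) = -41*(-6) = 246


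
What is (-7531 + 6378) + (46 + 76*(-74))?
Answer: -6731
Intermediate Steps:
(-7531 + 6378) + (46 + 76*(-74)) = -1153 + (46 - 5624) = -1153 - 5578 = -6731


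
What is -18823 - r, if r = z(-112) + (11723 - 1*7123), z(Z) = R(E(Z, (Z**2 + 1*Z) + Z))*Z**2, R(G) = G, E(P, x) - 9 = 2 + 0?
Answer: -161407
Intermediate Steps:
E(P, x) = 11 (E(P, x) = 9 + (2 + 0) = 9 + 2 = 11)
z(Z) = 11*Z**2
r = 142584 (r = 11*(-112)**2 + (11723 - 1*7123) = 11*12544 + (11723 - 7123) = 137984 + 4600 = 142584)
-18823 - r = -18823 - 1*142584 = -18823 - 142584 = -161407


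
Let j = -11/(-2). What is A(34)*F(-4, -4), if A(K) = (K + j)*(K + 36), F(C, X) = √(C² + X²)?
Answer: 11060*√2 ≈ 15641.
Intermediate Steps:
j = 11/2 (j = -11*(-½) = 11/2 ≈ 5.5000)
A(K) = (36 + K)*(11/2 + K) (A(K) = (K + 11/2)*(K + 36) = (11/2 + K)*(36 + K) = (36 + K)*(11/2 + K))
A(34)*F(-4, -4) = (198 + 34² + (83/2)*34)*√((-4)² + (-4)²) = (198 + 1156 + 1411)*√(16 + 16) = 2765*√32 = 2765*(4*√2) = 11060*√2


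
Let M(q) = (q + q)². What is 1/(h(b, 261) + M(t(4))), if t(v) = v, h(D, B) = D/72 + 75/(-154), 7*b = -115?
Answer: 5544/350851 ≈ 0.015802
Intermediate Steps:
b = -115/7 (b = (⅐)*(-115) = -115/7 ≈ -16.429)
h(D, B) = -75/154 + D/72 (h(D, B) = D*(1/72) + 75*(-1/154) = D/72 - 75/154 = -75/154 + D/72)
M(q) = 4*q² (M(q) = (2*q)² = 4*q²)
1/(h(b, 261) + M(t(4))) = 1/((-75/154 + (1/72)*(-115/7)) + 4*4²) = 1/((-75/154 - 115/504) + 4*16) = 1/(-3965/5544 + 64) = 1/(350851/5544) = 5544/350851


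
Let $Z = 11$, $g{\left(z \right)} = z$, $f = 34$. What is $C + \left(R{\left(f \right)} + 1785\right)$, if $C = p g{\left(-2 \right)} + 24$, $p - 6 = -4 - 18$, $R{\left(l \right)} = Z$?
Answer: $1852$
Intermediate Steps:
$R{\left(l \right)} = 11$
$p = -16$ ($p = 6 - 22 = -16$)
$C = 56$ ($C = \left(-16\right) \left(-2\right) + 24 = 32 + 24 = 56$)
$C + \left(R{\left(f \right)} + 1785\right) = 56 + \left(11 + 1785\right) = 56 + 1796 = 1852$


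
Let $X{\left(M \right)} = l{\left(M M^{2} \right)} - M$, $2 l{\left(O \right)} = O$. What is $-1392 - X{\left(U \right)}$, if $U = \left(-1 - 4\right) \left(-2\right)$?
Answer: $-1882$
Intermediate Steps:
$l{\left(O \right)} = \frac{O}{2}$
$U = 10$ ($U = \left(-5\right) \left(-2\right) = 10$)
$X{\left(M \right)} = \frac{M^{3}}{2} - M$ ($X{\left(M \right)} = \frac{M M^{2}}{2} - M = \frac{M^{3}}{2} - M$)
$-1392 - X{\left(U \right)} = -1392 - \left(\frac{10^{3}}{2} - 10\right) = -1392 - \left(\frac{1}{2} \cdot 1000 - 10\right) = -1392 - \left(500 - 10\right) = -1392 - 490 = -1882$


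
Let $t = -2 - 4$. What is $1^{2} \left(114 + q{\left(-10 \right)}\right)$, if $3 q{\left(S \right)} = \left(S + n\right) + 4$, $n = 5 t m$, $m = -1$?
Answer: $122$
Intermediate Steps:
$t = -6$ ($t = -2 - 4 = -6$)
$n = 30$ ($n = 5 \left(-6\right) \left(-1\right) = \left(-30\right) \left(-1\right) = 30$)
$q{\left(S \right)} = \frac{34}{3} + \frac{S}{3}$ ($q{\left(S \right)} = \frac{\left(S + 30\right) + 4}{3} = \frac{\left(30 + S\right) + 4}{3} = \frac{34 + S}{3} = \frac{34}{3} + \frac{S}{3}$)
$1^{2} \left(114 + q{\left(-10 \right)}\right) = 1^{2} \left(114 + \left(\frac{34}{3} + \frac{1}{3} \left(-10\right)\right)\right) = 1 \left(114 + \left(\frac{34}{3} - \frac{10}{3}\right)\right) = 1 \left(114 + 8\right) = 1 \cdot 122 = 122$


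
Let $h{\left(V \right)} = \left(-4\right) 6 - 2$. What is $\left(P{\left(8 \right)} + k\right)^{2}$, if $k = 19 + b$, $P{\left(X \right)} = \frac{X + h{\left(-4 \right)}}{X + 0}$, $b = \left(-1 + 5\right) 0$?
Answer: $\frac{4489}{16} \approx 280.56$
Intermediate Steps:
$h{\left(V \right)} = -26$ ($h{\left(V \right)} = -24 - 2 = -26$)
$b = 0$ ($b = 4 \cdot 0 = 0$)
$P{\left(X \right)} = \frac{-26 + X}{X}$ ($P{\left(X \right)} = \frac{X - 26}{X + 0} = \frac{-26 + X}{X}$)
$k = 19$ ($k = 19 + 0 = 19$)
$\left(P{\left(8 \right)} + k\right)^{2} = \left(\frac{-26 + 8}{8} + 19\right)^{2} = \left(\frac{1}{8} \left(-18\right) + 19\right)^{2} = \left(- \frac{9}{4} + 19\right)^{2} = \left(\frac{67}{4}\right)^{2} = \frac{4489}{16}$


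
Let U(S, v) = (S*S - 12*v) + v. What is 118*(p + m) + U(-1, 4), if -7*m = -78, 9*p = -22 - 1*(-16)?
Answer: 25057/21 ≈ 1193.2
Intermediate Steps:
U(S, v) = S² - 11*v (U(S, v) = (S² - 12*v) + v = S² - 11*v)
p = -⅔ (p = (-22 - 1*(-16))/9 = (-22 + 16)/9 = (⅑)*(-6) = -⅔ ≈ -0.66667)
m = 78/7 (m = -⅐*(-78) = 78/7 ≈ 11.143)
118*(p + m) + U(-1, 4) = 118*(-⅔ + 78/7) + ((-1)² - 11*4) = 118*(220/21) + (1 - 44) = 25960/21 - 43 = 25057/21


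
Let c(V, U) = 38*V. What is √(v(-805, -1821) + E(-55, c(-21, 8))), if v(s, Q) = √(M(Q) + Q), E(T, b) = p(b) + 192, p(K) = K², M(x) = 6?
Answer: √(636996 + 11*I*√15) ≈ 798.12 + 0.027*I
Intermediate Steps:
E(T, b) = 192 + b² (E(T, b) = b² + 192 = 192 + b²)
v(s, Q) = √(6 + Q)
√(v(-805, -1821) + E(-55, c(-21, 8))) = √(√(6 - 1821) + (192 + (38*(-21))²)) = √(√(-1815) + (192 + (-798)²)) = √(11*I*√15 + (192 + 636804)) = √(11*I*√15 + 636996) = √(636996 + 11*I*√15)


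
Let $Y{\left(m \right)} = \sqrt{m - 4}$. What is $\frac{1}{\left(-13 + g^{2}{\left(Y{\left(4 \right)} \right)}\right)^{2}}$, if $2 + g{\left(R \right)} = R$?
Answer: $\frac{1}{81} \approx 0.012346$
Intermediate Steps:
$Y{\left(m \right)} = \sqrt{-4 + m}$
$g{\left(R \right)} = -2 + R$
$\frac{1}{\left(-13 + g^{2}{\left(Y{\left(4 \right)} \right)}\right)^{2}} = \frac{1}{\left(-13 + \left(-2 + \sqrt{-4 + 4}\right)^{2}\right)^{2}} = \frac{1}{\left(-13 + \left(-2 + \sqrt{0}\right)^{2}\right)^{2}} = \frac{1}{\left(-13 + \left(-2 + 0\right)^{2}\right)^{2}} = \frac{1}{\left(-13 + \left(-2\right)^{2}\right)^{2}} = \frac{1}{\left(-13 + 4\right)^{2}} = \frac{1}{\left(-9\right)^{2}} = \frac{1}{81}$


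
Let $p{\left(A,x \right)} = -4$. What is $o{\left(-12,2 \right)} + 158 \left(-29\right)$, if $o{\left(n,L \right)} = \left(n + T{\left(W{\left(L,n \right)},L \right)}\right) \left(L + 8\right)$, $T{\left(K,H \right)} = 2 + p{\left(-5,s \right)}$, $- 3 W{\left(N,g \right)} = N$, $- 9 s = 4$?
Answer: $-4722$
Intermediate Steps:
$s = - \frac{4}{9}$ ($s = \left(- \frac{1}{9}\right) 4 = - \frac{4}{9} \approx -0.44444$)
$W{\left(N,g \right)} = - \frac{N}{3}$
$T{\left(K,H \right)} = -2$ ($T{\left(K,H \right)} = 2 - 4 = -2$)
$o{\left(n,L \right)} = \left(-2 + n\right) \left(8 + L\right)$ ($o{\left(n,L \right)} = \left(n - 2\right) \left(L + 8\right) = \left(-2 + n\right) \left(8 + L\right)$)
$o{\left(-12,2 \right)} + 158 \left(-29\right) = \left(-16 - 4 + 8 \left(-12\right) + 2 \left(-12\right)\right) + 158 \left(-29\right) = \left(-16 - 4 - 96 - 24\right) - 4582 = -140 - 4582 = -4722$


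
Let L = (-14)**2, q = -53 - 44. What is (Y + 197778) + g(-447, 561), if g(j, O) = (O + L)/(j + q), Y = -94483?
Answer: 56191723/544 ≈ 1.0329e+5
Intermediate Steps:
q = -97
L = 196
g(j, O) = (196 + O)/(-97 + j) (g(j, O) = (O + 196)/(j - 97) = (196 + O)/(-97 + j))
(Y + 197778) + g(-447, 561) = (-94483 + 197778) + (196 + 561)/(-97 - 447) = 103295 + 757/(-544) = 103295 - 1/544*757 = 103295 - 757/544 = 56191723/544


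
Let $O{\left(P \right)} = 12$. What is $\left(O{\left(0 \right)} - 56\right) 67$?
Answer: $-2948$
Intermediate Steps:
$\left(O{\left(0 \right)} - 56\right) 67 = \left(12 - 56\right) 67 = \left(-44\right) 67 = -2948$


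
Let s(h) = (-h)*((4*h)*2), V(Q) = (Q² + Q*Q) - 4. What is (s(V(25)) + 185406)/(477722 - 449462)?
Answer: -6117361/14130 ≈ -432.93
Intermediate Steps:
V(Q) = -4 + 2*Q² (V(Q) = (Q² + Q²) - 4 = 2*Q² - 4 = -4 + 2*Q²)
s(h) = -8*h² (s(h) = (-h)*(8*h) = -8*h²)
(s(V(25)) + 185406)/(477722 - 449462) = (-8*(-4 + 2*25²)² + 185406)/(477722 - 449462) = (-8*(-4 + 2*625)² + 185406)/28260 = (-8*(-4 + 1250)² + 185406)*(1/28260) = (-8*1246² + 185406)*(1/28260) = (-8*1552516 + 185406)*(1/28260) = (-12420128 + 185406)*(1/28260) = -12234722*1/28260 = -6117361/14130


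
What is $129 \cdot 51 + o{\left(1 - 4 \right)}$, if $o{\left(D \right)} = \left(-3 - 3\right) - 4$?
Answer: $6569$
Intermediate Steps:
$o{\left(D \right)} = -10$ ($o{\left(D \right)} = -6 - 4 = -10$)
$129 \cdot 51 + o{\left(1 - 4 \right)} = 129 \cdot 51 - 10 = 6579 - 10 = 6569$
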